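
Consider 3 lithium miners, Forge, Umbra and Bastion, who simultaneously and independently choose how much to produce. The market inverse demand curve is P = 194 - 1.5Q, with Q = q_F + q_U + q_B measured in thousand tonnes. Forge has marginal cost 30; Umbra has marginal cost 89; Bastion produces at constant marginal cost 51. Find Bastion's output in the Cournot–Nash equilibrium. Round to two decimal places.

Forge's profit: π_F = (194 - 1.5Q)q_F - (30q_F). Setting ∂π_F/∂q_F = 0: 164 - 3q_F - (3/2)(q_U + q_B) = 0.
Umbra's first-order condition: 105 - 3q_U - (3/2)(q_F + q_B) = 0.
Bastion's profit: π_B = (194 - 1.5Q)q_B - (51q_B). Setting ∂π_B/∂q_B = 0: 143 - 3q_B - (3/2)(q_F + q_U) = 0.
Adding the 3 first-order conditions: 412 − 6Q = 0, so Q = 206/3.
Back-substituting: q_F = (164 − 103)/(3/2) = 122/3, q_U = (105 − 103)/(3/2) = 4/3, q_B = (143 − 103)/(3/2) = 80/3.

26.67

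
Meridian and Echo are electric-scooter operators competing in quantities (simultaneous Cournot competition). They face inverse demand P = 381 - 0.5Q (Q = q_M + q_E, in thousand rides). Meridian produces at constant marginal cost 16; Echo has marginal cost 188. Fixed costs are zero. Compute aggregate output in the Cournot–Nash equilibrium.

372

Meridian's profit: π_M = (381 - 0.5Q)q_M - (16q_M). Setting ∂π_M/∂q_M = 0: 365 - q_M - (1/2)(q_E) = 0.
Echo's first-order condition: 193 - q_E - (1/2)(q_M) = 0.
So q_M = (365 - (1/2)q_E) and q_E = (193 - (1/2)q_M).
Solving the pair: q_M = 358, q_E = 14.
Total output Q = 358 + 14 = 372.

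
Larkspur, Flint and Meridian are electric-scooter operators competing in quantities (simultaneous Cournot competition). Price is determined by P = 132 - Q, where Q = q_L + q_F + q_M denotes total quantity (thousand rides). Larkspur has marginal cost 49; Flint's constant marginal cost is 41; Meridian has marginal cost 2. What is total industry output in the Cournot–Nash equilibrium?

76

Larkspur's profit: π_L = (132 - Q)q_L - (49q_L). Setting ∂π_L/∂q_L = 0: 83 - 2q_L - (q_F + q_M) = 0.
Flint's profit: π_F = (132 - Q)q_F - (41q_F). Setting ∂π_F/∂q_F = 0: 91 - 2q_F - (q_L + q_M) = 0.
Meridian's profit: π_M = (132 - Q)q_M - (2q_M). Setting ∂π_M/∂q_M = 0: 130 - 2q_M - (q_L + q_F) = 0.
Summing all 3 equations gives 304 − 4Q = 0, hence Q = 76.
Back-substituting: q_L = (83 − 76) = 7, q_F = (91 − 76) = 15, q_M = (130 − 76) = 54.
Total output Q = 7 + 15 + 54 = 76.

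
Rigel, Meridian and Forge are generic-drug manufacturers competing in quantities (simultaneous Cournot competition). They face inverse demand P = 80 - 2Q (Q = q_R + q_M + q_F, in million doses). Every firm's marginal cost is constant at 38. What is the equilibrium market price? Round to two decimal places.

48.50

A representative firm's profit is π_i = q_i(80 - 2Q) - 38q_i.
First-order condition (treating rivals' output as given): 42 - 4q_i - 2·Σ_{j≠i} q_j = 0.
With identical firms every q_j equals q_i, so Σ_{j≠i} q_j = 2q_i and 42 = 8q_i, giving q_i = 21/4.
Total output Q = 63/4, so price P = 80 - 2·(63/4) = 97/2.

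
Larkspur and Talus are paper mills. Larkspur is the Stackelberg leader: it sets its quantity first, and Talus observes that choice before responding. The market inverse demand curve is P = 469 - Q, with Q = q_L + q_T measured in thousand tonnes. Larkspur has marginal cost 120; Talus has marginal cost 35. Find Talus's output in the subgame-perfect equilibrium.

Solve by backward induction. Given q_L, the follower Talus maximises π_T = (469 - q_L - q_T)q_T - 35q_T.
Follower FOC: 434 - q_L - 2q_T = 0, so q_T(q_L) = (434 - q_L)/2.
Larkspur substitutes q_T(q_L) into its own profit: π_L = q_L(469 - q_L - (434 - q_L)/2) - 120q_L = (252 - (1/2)q_L)q_L - 120q_L.
Leader FOC: 132 - q_L = 0, so q_L = 132.
Then q_T = (434 - 132)/2 = 151.

151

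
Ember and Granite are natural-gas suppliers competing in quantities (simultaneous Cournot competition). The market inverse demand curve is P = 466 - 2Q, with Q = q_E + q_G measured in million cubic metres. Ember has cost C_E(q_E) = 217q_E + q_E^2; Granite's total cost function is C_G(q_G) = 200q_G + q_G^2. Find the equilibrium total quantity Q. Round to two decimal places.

64.38

Ember's profit: π_E = (466 - 2Q)q_E - (217q_E + q_E²). Setting ∂π_E/∂q_E = 0: 249 - 6q_E - 2(q_G) = 0.
Granite's first-order condition: 266 - 6q_G - 2(q_E) = 0.
Best responses: q_E = (249 - 2q_G)/6, q_G = (266 - 2q_E)/6.
Substituting one into the other gives q_E = 481/16 and q_G = 549/16.
Total output Q = 481/16 + 549/16 = 515/8.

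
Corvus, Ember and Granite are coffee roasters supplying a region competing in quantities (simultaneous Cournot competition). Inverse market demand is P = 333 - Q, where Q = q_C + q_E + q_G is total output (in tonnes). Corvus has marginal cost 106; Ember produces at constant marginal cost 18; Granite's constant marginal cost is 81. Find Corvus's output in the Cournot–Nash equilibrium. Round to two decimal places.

28.50

Corvus's profit: π_C = (333 - Q)q_C - (106q_C). Setting ∂π_C/∂q_C = 0: 227 - 2q_C - (q_E + q_G) = 0.
Ember's first-order condition: 315 - 2q_E - (q_C + q_G) = 0.
Granite's profit: π_G = (333 - Q)q_G - (81q_G). Setting ∂π_G/∂q_G = 0: 252 - 2q_G - (q_C + q_E) = 0.
Summing all 3 equations gives 794 − 4Q = 0, hence Q = 397/2.
Back-substituting: q_C = (227 − 397/2) = 57/2, q_E = (315 − 397/2) = 233/2, q_G = (252 − 397/2) = 107/2.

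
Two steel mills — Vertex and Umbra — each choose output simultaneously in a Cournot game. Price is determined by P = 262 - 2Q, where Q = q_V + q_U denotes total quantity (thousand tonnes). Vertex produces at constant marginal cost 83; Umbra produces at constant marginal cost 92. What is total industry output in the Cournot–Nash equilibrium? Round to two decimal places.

Vertex's profit: π_V = (262 - 2Q)q_V - (83q_V). Setting ∂π_V/∂q_V = 0: 179 - 4q_V - 2(q_U) = 0.
Umbra's profit: π_U = (262 - 2Q)q_U - (92q_U). Setting ∂π_U/∂q_U = 0: 170 - 4q_U - 2(q_V) = 0.
Best responses: q_V = (179 - 2q_U)/4, q_U = (170 - 2q_V)/4.
Substituting one into the other gives q_V = 94/3 and q_U = 161/6.
Total output Q = 94/3 + 161/6 = 349/6.

58.17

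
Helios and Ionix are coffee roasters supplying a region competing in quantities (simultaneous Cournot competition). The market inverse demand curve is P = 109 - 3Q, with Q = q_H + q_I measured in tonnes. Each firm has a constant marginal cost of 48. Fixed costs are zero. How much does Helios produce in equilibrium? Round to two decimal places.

Each firm earns π_i = (109 - 3Q)q_i - 48q_i.
First-order condition (treating rivals' output as given): 61 - 6q_i - 3q_j = 0.
With identical firms every q_j equals q_i, so q_j = q_i and 61 = 9q_i, giving q_i = 61/9.

6.78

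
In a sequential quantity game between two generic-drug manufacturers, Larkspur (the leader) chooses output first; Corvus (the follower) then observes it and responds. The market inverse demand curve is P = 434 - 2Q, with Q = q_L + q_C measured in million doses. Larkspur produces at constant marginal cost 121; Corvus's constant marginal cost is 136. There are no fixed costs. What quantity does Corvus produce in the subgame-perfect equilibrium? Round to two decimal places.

The follower Corvus best-responds to any q_L: π_C = (434 - 2Q)q_C - 136q_C.
Setting the follower's marginal profit to zero, 298 - 2q_L - 4q_C = 0, i.e. q_C = (298 - 2q_L)/4.
Larkspur substitutes q_C(q_L) into its own profit: π_L = q_L(434 - 2q_L - (298 - 2q_L)/2) - 121q_L = (285 - q_L)q_L - 121q_L.
Leader FOC: 164 - 2q_L = 0, so q_L = 82.
Then q_C = (298 - 2·82)/4 = 67/2.

33.50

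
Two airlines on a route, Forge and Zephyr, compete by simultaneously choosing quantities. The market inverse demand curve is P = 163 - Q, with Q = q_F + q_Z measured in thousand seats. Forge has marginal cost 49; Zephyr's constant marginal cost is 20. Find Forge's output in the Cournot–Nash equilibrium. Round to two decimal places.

Forge's profit: π_F = (163 - Q)q_F - (49q_F). Setting ∂π_F/∂q_F = 0: 114 - 2q_F - (q_Z) = 0.
Zephyr's first-order condition: 143 - 2q_Z - (q_F) = 0.
So q_F = (114 - q_Z)/2 and q_Z = (143 - q_F)/2.
Solving the pair: q_F = 85/3, q_Z = 172/3.

28.33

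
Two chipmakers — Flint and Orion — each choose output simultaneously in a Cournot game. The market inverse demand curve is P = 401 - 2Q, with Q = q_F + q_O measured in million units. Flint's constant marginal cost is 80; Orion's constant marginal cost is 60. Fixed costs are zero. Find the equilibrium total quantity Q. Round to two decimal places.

Flint's profit: π_F = (401 - 2Q)q_F - (80q_F). Setting ∂π_F/∂q_F = 0: 321 - 4q_F - 2(q_O) = 0.
Orion's profit: π_O = (401 - 2Q)q_O - (60q_O). Setting ∂π_O/∂q_O = 0: 341 - 4q_O - 2(q_F) = 0.
Best responses: q_F = (321 - 2q_O)/4, q_O = (341 - 2q_F)/4.
Solving the pair: q_F = 301/6, q_O = 361/6.
Total output Q = 301/6 + 361/6 = 331/3.

110.33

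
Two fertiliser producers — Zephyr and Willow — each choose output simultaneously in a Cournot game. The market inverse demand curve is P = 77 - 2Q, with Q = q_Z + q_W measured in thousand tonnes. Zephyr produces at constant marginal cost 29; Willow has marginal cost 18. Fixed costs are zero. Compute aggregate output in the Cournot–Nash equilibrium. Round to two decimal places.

Zephyr's profit: π_Z = (77 - 2Q)q_Z - (29q_Z). Setting ∂π_Z/∂q_Z = 0: 48 - 4q_Z - 2(q_W) = 0.
Willow's profit: π_W = (77 - 2Q)q_W - (18q_W). Setting ∂π_W/∂q_W = 0: 59 - 4q_W - 2(q_Z) = 0.
Rearranging gives the reaction functions q_Z = (48 - 2q_W)/4 and q_W = (59 - 2q_Z)/4.
Solving the pair: q_Z = 37/6, q_W = 35/3.
Total output Q = 37/6 + 35/3 = 107/6.

17.83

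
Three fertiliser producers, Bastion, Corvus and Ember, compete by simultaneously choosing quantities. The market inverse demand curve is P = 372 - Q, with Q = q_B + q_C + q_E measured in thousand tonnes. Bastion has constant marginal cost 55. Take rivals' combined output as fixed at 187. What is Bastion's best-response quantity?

With rivals' combined output fixed at 187, Bastion's profit is π_B = (372 - 187 - q_B)q_B - (55q_B) = (185 - q_B)q_B - (55q_B).
∂π_B/∂q_B = 130 - 2q_B = 0, so q_B = 65.

65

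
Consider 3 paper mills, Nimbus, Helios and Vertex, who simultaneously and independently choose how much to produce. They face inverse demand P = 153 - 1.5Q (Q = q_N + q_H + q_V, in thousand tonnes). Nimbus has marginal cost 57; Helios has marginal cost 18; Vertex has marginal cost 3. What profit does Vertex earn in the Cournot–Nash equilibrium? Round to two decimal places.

1998.38

Nimbus's profit: π_N = (153 - 1.5Q)q_N - (57q_N). Setting ∂π_N/∂q_N = 0: 96 - 3q_N - (3/2)(q_H + q_V) = 0.
Helios's profit: π_H = (153 - 1.5Q)q_H - (18q_H). Setting ∂π_H/∂q_H = 0: 135 - 3q_H - (3/2)(q_N + q_V) = 0.
Vertex's profit: π_V = (153 - 1.5Q)q_V - (3q_V). Setting ∂π_V/∂q_V = 0: 150 - 3q_V - (3/2)(q_N + q_H) = 0.
Adding the 3 first-order conditions: 381 − 6Q = 0, so Q = 127/2.
Back-substituting: q_N = (96 − 381/4)/(3/2) = 1/2, q_H = (135 − 381/4)/(3/2) = 53/2, q_V = (150 − 381/4)/(3/2) = 73/2.
Price P = 153 - (3/2)·(127/2) = 231/4.
Vertex's profit: (231/4 - 3)·(73/2) = 1998.3750.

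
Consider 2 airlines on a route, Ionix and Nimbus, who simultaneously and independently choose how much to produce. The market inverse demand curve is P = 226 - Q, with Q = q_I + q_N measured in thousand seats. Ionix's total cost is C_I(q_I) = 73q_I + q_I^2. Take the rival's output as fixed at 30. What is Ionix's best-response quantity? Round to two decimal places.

With the rival's output fixed at 30, Ionix's profit is π_I = (226 - 30 - q_I)q_I - (73q_I + q_I²) = (196 - q_I)q_I - (73q_I + q_I²).
∂π_I/∂q_I = 123 - 4q_I = 0, so q_I = 123/4.

30.75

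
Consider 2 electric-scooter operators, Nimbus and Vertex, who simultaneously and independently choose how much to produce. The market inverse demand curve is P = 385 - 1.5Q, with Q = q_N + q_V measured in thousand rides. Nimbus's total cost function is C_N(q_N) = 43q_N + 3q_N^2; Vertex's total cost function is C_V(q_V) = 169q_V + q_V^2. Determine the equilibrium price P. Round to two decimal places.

Nimbus's profit: π_N = (385 - 1.5Q)q_N - (43q_N + 3q_N²). Setting ∂π_N/∂q_N = 0: 342 - 9q_N - (3/2)(q_V) = 0.
Vertex's profit: π_V = (385 - 1.5Q)q_V - (169q_V + q_V²). Setting ∂π_V/∂q_V = 0: 216 - 5q_V - (3/2)(q_N) = 0.
Rearranging gives the reaction functions q_N = (342 - (3/2)q_V)/9 and q_V = (216 - (3/2)q_N)/5.
Solving the pair: q_N = 616/19, q_V = 636/19.
Total output Q = 1252/19, so price P = 385 - (3/2)·(1252/19) = 286.1579.

286.16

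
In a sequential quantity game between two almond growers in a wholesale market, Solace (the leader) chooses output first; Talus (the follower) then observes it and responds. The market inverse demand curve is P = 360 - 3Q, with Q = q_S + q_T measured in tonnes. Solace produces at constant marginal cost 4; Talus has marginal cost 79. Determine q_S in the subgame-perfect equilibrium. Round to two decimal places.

71.83

Solve by backward induction. Given q_S, the follower Talus maximises π_T = (360 - 3q_S - 3q_T)q_T - 79q_T.
∂π_T/∂q_T = 281 - 3q_S - 6q_T = 0 gives the reaction function q_T = (281 - 3q_S)/6.
The leader anticipates this reaction. Substituting into P = 360 - 3Q gives P = 439/2 - (3/2)q_S, so π_S = (439/2 - (3/2)q_S)q_S - 4q_S.
Maximising: ∂π_S/∂q_S = 431/2 - 3q_S = 0, giving q_S = 431/6.
Then q_T = (281 - 3·(431/6))/6 = 131/12.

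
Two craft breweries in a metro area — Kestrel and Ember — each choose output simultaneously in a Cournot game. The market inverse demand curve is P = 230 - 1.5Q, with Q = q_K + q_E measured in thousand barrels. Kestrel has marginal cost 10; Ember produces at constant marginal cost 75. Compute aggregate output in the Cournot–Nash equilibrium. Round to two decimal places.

Kestrel's profit: π_K = (230 - 1.5Q)q_K - (10q_K). Setting ∂π_K/∂q_K = 0: 220 - 3q_K - (3/2)(q_E) = 0.
Ember's profit: π_E = (230 - 1.5Q)q_E - (75q_E). Setting ∂π_E/∂q_E = 0: 155 - 3q_E - (3/2)(q_K) = 0.
Rearranging gives the reaction functions q_K = (220 - (3/2)q_E)/3 and q_E = (155 - (3/2)q_K)/3.
Substituting one into the other gives q_K = 190/3 and q_E = 20.
Total output Q = 190/3 + 20 = 250/3.

83.33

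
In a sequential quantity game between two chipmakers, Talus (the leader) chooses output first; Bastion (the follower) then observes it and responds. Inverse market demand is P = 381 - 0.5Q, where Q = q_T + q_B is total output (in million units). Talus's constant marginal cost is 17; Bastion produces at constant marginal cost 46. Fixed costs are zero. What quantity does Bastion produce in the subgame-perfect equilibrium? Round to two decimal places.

Solve by backward induction. Given q_T, the follower Bastion maximises π_B = (381 - (1/2)q_T - (1/2)q_B)q_B - 46q_B.
∂π_B/∂q_B = 335 - (1/2)q_T - q_B = 0 gives the reaction function q_B = (335 - (1/2)q_T).
Talus substitutes q_B(q_T) into its own profit: π_T = q_T(381 - (1/2)q_T - (335 - (1/2)q_T)/2) - 17q_T = (427/2 - (1/4)q_T)q_T - 17q_T.
Maximising: ∂π_T/∂q_T = 393/2 - (1/2)q_T = 0, giving q_T = 393.
Then q_B = (335 - (1/2)·393) = 277/2.

138.50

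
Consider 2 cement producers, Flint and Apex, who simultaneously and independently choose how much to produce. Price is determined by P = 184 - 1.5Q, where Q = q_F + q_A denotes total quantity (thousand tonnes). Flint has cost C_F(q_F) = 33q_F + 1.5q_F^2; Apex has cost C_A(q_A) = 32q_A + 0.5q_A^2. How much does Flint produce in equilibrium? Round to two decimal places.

17.29

Flint's profit: π_F = (184 - 1.5Q)q_F - (33q_F + (3/2)q_F²). Setting ∂π_F/∂q_F = 0: 151 - 6q_F - (3/2)(q_A) = 0.
Apex's profit: π_A = (184 - 1.5Q)q_A - (32q_A + (1/2)q_A²). Setting ∂π_A/∂q_A = 0: 152 - 4q_A - (3/2)(q_F) = 0.
Best responses: q_F = (151 - (3/2)q_A)/6, q_A = (152 - (3/2)q_F)/4.
Solving the pair: q_F = 1504/87, q_A = 914/29.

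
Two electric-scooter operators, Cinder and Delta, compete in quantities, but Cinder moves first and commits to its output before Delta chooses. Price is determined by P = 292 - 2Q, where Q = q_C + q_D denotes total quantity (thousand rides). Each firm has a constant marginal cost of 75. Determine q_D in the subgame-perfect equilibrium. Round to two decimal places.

27.13

The follower Delta best-responds to any q_C: π_D = (292 - 2Q)q_D - 75q_D.
Follower FOC: 217 - 2q_C - 4q_D = 0, so q_D(q_C) = (217 - 2q_C)/4.
Cinder substitutes q_D(q_C) into its own profit: π_C = q_C(292 - 2q_C - (217 - 2q_C)/2) - 75q_C = (367/2 - q_C)q_C - 75q_C.
Leader FOC: 217/2 - 2q_C = 0, so q_C = 217/4.
Then q_D = (217 - 2·(217/4))/4 = 217/8.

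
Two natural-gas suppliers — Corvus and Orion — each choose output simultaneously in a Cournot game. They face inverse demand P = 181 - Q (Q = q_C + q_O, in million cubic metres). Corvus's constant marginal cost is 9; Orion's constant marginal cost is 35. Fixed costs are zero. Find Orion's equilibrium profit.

Corvus's profit: π_C = (181 - Q)q_C - (9q_C). Setting ∂π_C/∂q_C = 0: 172 - 2q_C - (q_O) = 0.
Orion's first-order condition: 146 - 2q_O - (q_C) = 0.
Rearranging gives the reaction functions q_C = (172 - q_O)/2 and q_O = (146 - q_C)/2.
Solving the pair: q_C = 66, q_O = 40.
Price P = 181 - 106 = 75.
Orion's profit: (75 - 35)·40 = 1600.

1600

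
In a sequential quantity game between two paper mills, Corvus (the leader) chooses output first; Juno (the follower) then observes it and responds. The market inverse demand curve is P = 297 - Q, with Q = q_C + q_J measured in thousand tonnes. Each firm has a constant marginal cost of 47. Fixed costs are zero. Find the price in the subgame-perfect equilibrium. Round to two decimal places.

The follower Juno best-responds to any q_C: π_J = (297 - Q)q_J - 47q_J.
∂π_J/∂q_J = 250 - q_C - 2q_J = 0 gives the reaction function q_J = (250 - q_C)/2.
The leader anticipates this reaction. Substituting into P = 297 - Q gives P = 172 - (1/2)q_C, so π_C = (172 - (1/2)q_C)q_C - 47q_C.
The leader's first-order condition 125 - q_C = 0 yields q_C = 125.
Then q_J = (250 - 125)/2 = 125/2.
Total output Q = 375/2, so price P = 297 - 375/2 = 219/2.

109.50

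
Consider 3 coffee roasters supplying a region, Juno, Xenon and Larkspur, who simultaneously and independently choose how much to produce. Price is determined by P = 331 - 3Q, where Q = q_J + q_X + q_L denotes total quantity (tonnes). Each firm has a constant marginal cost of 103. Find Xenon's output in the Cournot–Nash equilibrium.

Each firm earns π_i = (331 - 3Q)q_i - 103q_i.
Setting ∂π_i/∂q_i = 0 with rivals' quantities fixed: 228 - 6q_i - 3·Σ_{j≠i} q_j = 0.
With identical firms every q_j equals q_i, so Σ_{j≠i} q_j = 2q_i and 228 = 12q_i, giving q_i = 19.

19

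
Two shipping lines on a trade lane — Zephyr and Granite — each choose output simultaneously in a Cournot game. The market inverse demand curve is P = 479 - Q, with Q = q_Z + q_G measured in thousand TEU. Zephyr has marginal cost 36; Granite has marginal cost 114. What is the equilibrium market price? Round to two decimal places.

Zephyr's profit: π_Z = (479 - Q)q_Z - (36q_Z). Setting ∂π_Z/∂q_Z = 0: 443 - 2q_Z - (q_G) = 0.
Granite's first-order condition: 365 - 2q_G - (q_Z) = 0.
Best responses: q_Z = (443 - q_G)/2, q_G = (365 - q_Z)/2.
Substituting one into the other gives q_Z = 521/3 and q_G = 287/3.
Total output Q = 808/3, so price P = 479 - 808/3 = 629/3.

209.67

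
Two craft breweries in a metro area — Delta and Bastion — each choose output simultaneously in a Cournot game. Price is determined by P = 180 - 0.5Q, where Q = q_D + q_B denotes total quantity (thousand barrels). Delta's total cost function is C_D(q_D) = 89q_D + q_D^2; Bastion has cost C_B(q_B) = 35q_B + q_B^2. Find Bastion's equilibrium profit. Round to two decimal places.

Delta's profit: π_D = (180 - 0.5Q)q_D - (89q_D + q_D²). Setting ∂π_D/∂q_D = 0: 91 - 3q_D - (1/2)(q_B) = 0.
Bastion's first-order condition: 145 - 3q_B - (1/2)(q_D) = 0.
Best responses: q_D = (91 - (1/2)q_B)/3, q_B = (145 - (1/2)q_D)/3.
Substituting one into the other gives q_D = 802/35 and q_B = 1558/35.
Price P = 180 - (1/2)·(472/7) = 1024/7.
Bastion's profit: (1024/7)·(1558/35) - 35·(1558/35) - (1558/35)² = 2972.2824.

2972.28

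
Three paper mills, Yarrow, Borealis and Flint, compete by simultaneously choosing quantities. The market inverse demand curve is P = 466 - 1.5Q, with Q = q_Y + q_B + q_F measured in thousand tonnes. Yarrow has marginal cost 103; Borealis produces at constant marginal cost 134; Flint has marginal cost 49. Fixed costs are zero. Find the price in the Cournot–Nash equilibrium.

Yarrow's profit: π_Y = (466 - 1.5Q)q_Y - (103q_Y). Setting ∂π_Y/∂q_Y = 0: 363 - 3q_Y - (3/2)(q_B + q_F) = 0.
Borealis's profit: π_B = (466 - 1.5Q)q_B - (134q_B). Setting ∂π_B/∂q_B = 0: 332 - 3q_B - (3/2)(q_Y + q_F) = 0.
Flint's first-order condition: 417 - 3q_F - (3/2)(q_Y + q_B) = 0.
Summing all 3 equations gives 1112 − 6Q = 0, hence Q = 556/3.
Back-substituting: q_Y = (363 − 278)/(3/2) = 170/3, q_B = (332 − 278)/(3/2) = 36, q_F = (417 − 278)/(3/2) = 278/3.
Total output Q = 556/3, so price P = 466 - (3/2)·(556/3) = 188.

188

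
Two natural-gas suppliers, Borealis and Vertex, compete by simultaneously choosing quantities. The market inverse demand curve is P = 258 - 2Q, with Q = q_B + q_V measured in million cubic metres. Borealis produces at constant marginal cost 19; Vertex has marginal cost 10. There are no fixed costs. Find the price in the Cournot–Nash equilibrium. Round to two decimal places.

95.67

Borealis's profit: π_B = (258 - 2Q)q_B - (19q_B). Setting ∂π_B/∂q_B = 0: 239 - 4q_B - 2(q_V) = 0.
Vertex's profit: π_V = (258 - 2Q)q_V - (10q_V). Setting ∂π_V/∂q_V = 0: 248 - 4q_V - 2(q_B) = 0.
Rearranging gives the reaction functions q_B = (239 - 2q_V)/4 and q_V = (248 - 2q_B)/4.
Solving the pair: q_B = 115/3, q_V = 257/6.
Total output Q = 487/6, so price P = 258 - 2·(487/6) = 287/3.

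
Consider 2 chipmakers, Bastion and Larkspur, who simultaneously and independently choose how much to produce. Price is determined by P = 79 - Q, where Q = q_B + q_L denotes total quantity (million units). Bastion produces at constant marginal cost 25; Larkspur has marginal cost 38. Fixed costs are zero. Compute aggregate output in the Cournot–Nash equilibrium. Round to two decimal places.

Bastion's profit: π_B = (79 - Q)q_B - (25q_B). Setting ∂π_B/∂q_B = 0: 54 - 2q_B - (q_L) = 0.
Larkspur's profit: π_L = (79 - Q)q_L - (38q_L). Setting ∂π_L/∂q_L = 0: 41 - 2q_L - (q_B) = 0.
Best responses: q_B = (54 - q_L)/2, q_L = (41 - q_B)/2.
Substituting one into the other gives q_B = 67/3 and q_L = 28/3.
Total output Q = 67/3 + 28/3 = 95/3.

31.67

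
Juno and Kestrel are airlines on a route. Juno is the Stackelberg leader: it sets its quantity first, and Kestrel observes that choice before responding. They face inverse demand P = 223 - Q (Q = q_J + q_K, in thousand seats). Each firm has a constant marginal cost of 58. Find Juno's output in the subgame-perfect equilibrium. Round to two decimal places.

Solve by backward induction. Given q_J, the follower Kestrel maximises π_K = (223 - q_J - q_K)q_K - 58q_K.
Follower FOC: 165 - q_J - 2q_K = 0, so q_K(q_J) = (165 - q_J)/2.
Juno substitutes q_K(q_J) into its own profit: π_J = q_J(223 - q_J - (165 - q_J)/2) - 58q_J = (281/2 - (1/2)q_J)q_J - 58q_J.
Maximising: ∂π_J/∂q_J = 165/2 - q_J = 0, giving q_J = 165/2.
Then q_K = (165 - 165/2)/2 = 165/4.

82.50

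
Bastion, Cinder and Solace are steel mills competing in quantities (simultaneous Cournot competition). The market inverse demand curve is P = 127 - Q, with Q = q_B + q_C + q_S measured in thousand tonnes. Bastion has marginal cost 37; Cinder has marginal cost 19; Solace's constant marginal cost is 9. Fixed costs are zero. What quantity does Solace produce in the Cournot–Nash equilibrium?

39

Bastion's profit: π_B = (127 - Q)q_B - (37q_B). Setting ∂π_B/∂q_B = 0: 90 - 2q_B - (q_C + q_S) = 0.
Cinder's profit: π_C = (127 - Q)q_C - (19q_C). Setting ∂π_C/∂q_C = 0: 108 - 2q_C - (q_B + q_S) = 0.
Solace's profit: π_S = (127 - Q)q_S - (9q_S). Setting ∂π_S/∂q_S = 0: 118 - 2q_S - (q_B + q_C) = 0.
Adding the 3 conditions: 316 − 2Q − 2Q = 0, i.e. Q = 79.
Back-substituting: q_B = (90 − 79) = 11, q_C = (108 − 79) = 29, q_S = (118 − 79) = 39.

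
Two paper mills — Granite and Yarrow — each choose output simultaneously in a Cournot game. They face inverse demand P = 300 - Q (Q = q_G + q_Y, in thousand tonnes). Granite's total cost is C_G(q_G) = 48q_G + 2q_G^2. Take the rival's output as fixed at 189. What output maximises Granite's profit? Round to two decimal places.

With the rival's output fixed at 189, Granite's profit is π_G = (300 - 189 - q_G)q_G - (48q_G + 2q_G²) = (111 - q_G)q_G - (48q_G + 2q_G²).
∂π_G/∂q_G = 63 - 6q_G = 0, so q_G = 21/2.

10.50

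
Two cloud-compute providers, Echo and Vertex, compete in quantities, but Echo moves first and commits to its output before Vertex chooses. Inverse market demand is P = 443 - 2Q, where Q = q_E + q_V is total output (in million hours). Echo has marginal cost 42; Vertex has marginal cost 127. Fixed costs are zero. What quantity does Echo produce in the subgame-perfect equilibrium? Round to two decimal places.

121.50

The follower Vertex best-responds to any q_E: π_V = (443 - 2Q)q_V - 127q_V.
Follower FOC: 316 - 2q_E - 4q_V = 0, so q_V(q_E) = (316 - 2q_E)/4.
Echo substitutes q_V(q_E) into its own profit: π_E = q_E(443 - 2q_E - (316 - 2q_E)/2) - 42q_E = (285 - q_E)q_E - 42q_E.
Leader FOC: 243 - 2q_E = 0, so q_E = 243/2.
Then q_V = (316 - 2·(243/2))/4 = 73/4.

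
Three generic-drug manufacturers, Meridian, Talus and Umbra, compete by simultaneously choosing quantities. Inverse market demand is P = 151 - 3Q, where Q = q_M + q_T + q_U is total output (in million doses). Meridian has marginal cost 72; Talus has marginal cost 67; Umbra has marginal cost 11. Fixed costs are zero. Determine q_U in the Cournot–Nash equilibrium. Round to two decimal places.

Meridian's profit: π_M = (151 - 3Q)q_M - (72q_M). Setting ∂π_M/∂q_M = 0: 79 - 6q_M - 3(q_T + q_U) = 0.
Talus's profit: π_T = (151 - 3Q)q_T - (67q_T). Setting ∂π_T/∂q_T = 0: 84 - 6q_T - 3(q_M + q_U) = 0.
Umbra's first-order condition: 140 - 6q_U - 3(q_M + q_T) = 0.
Summing all 3 equations gives 303 − 12Q = 0, hence Q = 101/4.
Back-substituting: q_M = (79 − 303/4)/3 = 13/12, q_T = (84 − 303/4)/3 = 11/4, q_U = (140 − 303/4)/3 = 257/12.

21.42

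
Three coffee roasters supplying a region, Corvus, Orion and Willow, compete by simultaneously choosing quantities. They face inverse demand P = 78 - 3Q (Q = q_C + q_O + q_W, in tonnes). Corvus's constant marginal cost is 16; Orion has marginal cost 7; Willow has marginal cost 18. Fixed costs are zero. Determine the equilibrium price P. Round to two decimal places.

29.75

Corvus's profit: π_C = (78 - 3Q)q_C - (16q_C). Setting ∂π_C/∂q_C = 0: 62 - 6q_C - 3(q_O + q_W) = 0.
Orion's first-order condition: 71 - 6q_O - 3(q_C + q_W) = 0.
Willow's first-order condition: 60 - 6q_W - 3(q_C + q_O) = 0.
Adding the 3 conditions: 193 − 6Q − 6Q = 0, i.e. Q = 193/12.
Back-substituting: q_C = (62 − 193/4)/3 = 55/12, q_O = (71 − 193/4)/3 = 91/12, q_W = (60 − 193/4)/3 = 47/12.
Total output Q = 193/12, so price P = 78 - 3·(193/12) = 119/4.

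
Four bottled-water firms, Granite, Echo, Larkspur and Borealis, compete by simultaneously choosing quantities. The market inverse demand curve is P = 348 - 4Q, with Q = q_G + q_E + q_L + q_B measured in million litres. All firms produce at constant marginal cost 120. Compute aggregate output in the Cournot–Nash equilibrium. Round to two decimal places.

45.60

A representative firm's profit is π_i = q_i(348 - 4Q) - 120q_i.
Setting ∂π_i/∂q_i = 0 with rivals' quantities fixed: 228 - 8q_i - 4·Σ_{j≠i} q_j = 0.
With identical firms every q_j equals q_i, so Σ_{j≠i} q_j = 3q_i and 228 = 20q_i, giving q_i = 57/5.
Total output Q = 57/5 + 57/5 + 57/5 + 57/5 = 228/5.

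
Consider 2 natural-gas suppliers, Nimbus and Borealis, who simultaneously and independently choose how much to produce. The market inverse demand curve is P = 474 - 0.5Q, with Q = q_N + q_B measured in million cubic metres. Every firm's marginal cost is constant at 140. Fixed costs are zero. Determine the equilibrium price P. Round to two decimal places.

251.33

A representative firm's profit is π_i = q_i(474 - 0.5Q) - 140q_i.
First-order condition (treating rivals' output as given): 334 - q_i - (1/2)q_j = 0.
By symmetry each firm produces the same amount; substituting q_j = q_i yields q_i = 334/(3/2) = 668/3.
Total output Q = 1336/3, so price P = 474 - (1/2)·(1336/3) = 754/3.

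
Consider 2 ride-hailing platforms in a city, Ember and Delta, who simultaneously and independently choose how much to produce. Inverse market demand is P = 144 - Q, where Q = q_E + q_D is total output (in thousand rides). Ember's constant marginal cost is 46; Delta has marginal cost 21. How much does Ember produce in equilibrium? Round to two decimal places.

24.33

Ember's profit: π_E = (144 - Q)q_E - (46q_E). Setting ∂π_E/∂q_E = 0: 98 - 2q_E - (q_D) = 0.
Delta's profit: π_D = (144 - Q)q_D - (21q_D). Setting ∂π_D/∂q_D = 0: 123 - 2q_D - (q_E) = 0.
So q_E = (98 - q_D)/2 and q_D = (123 - q_E)/2.
Substituting one into the other gives q_E = 73/3 and q_D = 148/3.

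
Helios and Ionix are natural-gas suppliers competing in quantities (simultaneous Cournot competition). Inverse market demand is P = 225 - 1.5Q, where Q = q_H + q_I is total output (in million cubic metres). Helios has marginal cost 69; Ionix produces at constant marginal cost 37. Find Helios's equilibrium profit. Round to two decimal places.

Helios's profit: π_H = (225 - 1.5Q)q_H - (69q_H). Setting ∂π_H/∂q_H = 0: 156 - 3q_H - (3/2)(q_I) = 0.
Ionix's profit: π_I = (225 - 1.5Q)q_I - (37q_I). Setting ∂π_I/∂q_I = 0: 188 - 3q_I - (3/2)(q_H) = 0.
So q_H = (156 - (3/2)q_I)/3 and q_I = (188 - (3/2)q_H)/3.
Substituting one into the other gives q_H = 248/9 and q_I = 440/9.
Price P = 225 - (3/2)·(688/9) = 331/3.
Helios's profit: (331/3 - 69)·(248/9) = 1138.9630.

1138.96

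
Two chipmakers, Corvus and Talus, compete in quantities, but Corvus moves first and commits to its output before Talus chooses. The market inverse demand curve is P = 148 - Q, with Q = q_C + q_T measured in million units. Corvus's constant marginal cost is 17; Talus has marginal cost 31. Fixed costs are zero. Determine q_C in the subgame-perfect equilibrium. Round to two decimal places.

72.50

The follower Talus best-responds to any q_C: π_T = (148 - Q)q_T - 31q_T.
∂π_T/∂q_T = 117 - q_C - 2q_T = 0 gives the reaction function q_T = (117 - q_C)/2.
Corvus substitutes q_T(q_C) into its own profit: π_C = q_C(148 - q_C - (117 - q_C)/2) - 17q_C = (179/2 - (1/2)q_C)q_C - 17q_C.
Maximising: ∂π_C/∂q_C = 145/2 - q_C = 0, giving q_C = 145/2.
Then q_T = (117 - 145/2)/2 = 89/4.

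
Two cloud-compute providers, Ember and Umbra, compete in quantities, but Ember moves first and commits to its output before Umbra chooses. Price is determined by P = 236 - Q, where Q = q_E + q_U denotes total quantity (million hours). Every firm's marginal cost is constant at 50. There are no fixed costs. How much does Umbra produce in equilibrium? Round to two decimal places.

46.50

Solve by backward induction. Given q_E, the follower Umbra maximises π_U = (236 - q_E - q_U)q_U - 50q_U.
Setting the follower's marginal profit to zero, 186 - q_E - 2q_U = 0, i.e. q_U = (186 - q_E)/2.
Ember substitutes q_U(q_E) into its own profit: π_E = q_E(236 - q_E - (186 - q_E)/2) - 50q_E = (143 - (1/2)q_E)q_E - 50q_E.
The leader's first-order condition 93 - q_E = 0 yields q_E = 93.
Then q_U = (186 - 93)/2 = 93/2.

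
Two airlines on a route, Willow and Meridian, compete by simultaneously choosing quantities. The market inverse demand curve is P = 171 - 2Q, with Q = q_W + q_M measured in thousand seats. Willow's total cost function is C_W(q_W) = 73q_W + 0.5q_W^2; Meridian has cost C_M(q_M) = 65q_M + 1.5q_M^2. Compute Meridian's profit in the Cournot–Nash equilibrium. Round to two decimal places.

406.29

Willow's profit: π_W = (171 - 2Q)q_W - (73q_W + (1/2)q_W²). Setting ∂π_W/∂q_W = 0: 98 - 5q_W - 2(q_M) = 0.
Meridian's profit: π_M = (171 - 2Q)q_M - (65q_M + (3/2)q_M²). Setting ∂π_M/∂q_M = 0: 106 - 7q_M - 2(q_W) = 0.
So q_W = (98 - 2q_M)/5 and q_M = (106 - 2q_W)/7.
Substituting one into the other gives q_W = 474/31 and q_M = 334/31.
Price P = 171 - 2·(808/31) = 118.8710.
Meridian's profit: 118.8710·(334/31) - 65·(334/31) - (3/2)(334/31)² = 406.2914.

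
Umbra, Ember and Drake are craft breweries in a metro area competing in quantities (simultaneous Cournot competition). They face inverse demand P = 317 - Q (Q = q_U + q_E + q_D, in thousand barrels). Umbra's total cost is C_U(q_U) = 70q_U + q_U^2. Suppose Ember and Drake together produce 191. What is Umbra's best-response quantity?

With rivals' combined output fixed at 191, Umbra's profit is π_U = (317 - 191 - q_U)q_U - (70q_U + q_U²) = (126 - q_U)q_U - (70q_U + q_U²).
∂π_U/∂q_U = 56 - 4q_U = 0, so q_U = 14.

14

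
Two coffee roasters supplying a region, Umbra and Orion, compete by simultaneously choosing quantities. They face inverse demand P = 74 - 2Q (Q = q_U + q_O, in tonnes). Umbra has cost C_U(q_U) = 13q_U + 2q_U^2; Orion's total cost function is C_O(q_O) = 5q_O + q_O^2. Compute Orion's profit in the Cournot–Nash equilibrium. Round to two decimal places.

Umbra's profit: π_U = (74 - 2Q)q_U - (13q_U + 2q_U²). Setting ∂π_U/∂q_U = 0: 61 - 8q_U - 2(q_O) = 0.
Orion's first-order condition: 69 - 6q_O - 2(q_U) = 0.
So q_U = (61 - 2q_O)/8 and q_O = (69 - 2q_U)/6.
Solving the pair: q_U = 57/11, q_O = 215/22.
Price P = 74 - 2·(329/22) = 485/11.
Orion's profit: (485/11)·(215/22) - 5·(215/22) - (215/22)² = 286.5186.

286.52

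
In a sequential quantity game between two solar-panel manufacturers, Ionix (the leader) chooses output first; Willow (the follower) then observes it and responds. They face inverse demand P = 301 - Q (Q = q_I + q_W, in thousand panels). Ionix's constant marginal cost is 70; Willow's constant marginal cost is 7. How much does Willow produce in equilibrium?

105

Solve by backward induction. Given q_I, the follower Willow maximises π_W = (301 - q_I - q_W)q_W - 7q_W.
Follower FOC: 294 - q_I - 2q_W = 0, so q_W(q_I) = (294 - q_I)/2.
The leader anticipates this reaction. Substituting into P = 301 - Q gives P = 154 - (1/2)q_I, so π_I = (154 - (1/2)q_I)q_I - 70q_I.
Leader FOC: 84 - q_I = 0, so q_I = 84.
Then q_W = (294 - 84)/2 = 105.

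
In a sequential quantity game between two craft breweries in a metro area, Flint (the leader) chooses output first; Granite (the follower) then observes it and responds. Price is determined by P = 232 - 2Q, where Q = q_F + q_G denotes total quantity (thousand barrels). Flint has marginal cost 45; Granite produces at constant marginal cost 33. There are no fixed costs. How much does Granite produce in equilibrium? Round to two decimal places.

27.88

The follower Granite best-responds to any q_F: π_G = (232 - 2Q)q_G - 33q_G.
Setting the follower's marginal profit to zero, 199 - 2q_F - 4q_G = 0, i.e. q_G = (199 - 2q_F)/4.
The leader anticipates this reaction. Substituting into P = 232 - 2Q gives P = 265/2 - q_F, so π_F = (265/2 - q_F)q_F - 45q_F.
Maximising: ∂π_F/∂q_F = 175/2 - 2q_F = 0, giving q_F = 175/4.
Then q_G = (199 - 2·(175/4))/4 = 223/8.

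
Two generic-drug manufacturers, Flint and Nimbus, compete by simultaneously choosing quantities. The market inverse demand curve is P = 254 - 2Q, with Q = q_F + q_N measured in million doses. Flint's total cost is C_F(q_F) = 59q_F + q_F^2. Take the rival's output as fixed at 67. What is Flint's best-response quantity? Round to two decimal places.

With the rival's output fixed at 67, Flint's profit is π_F = (254 - 2·67 - 2q_F)q_F - (59q_F + q_F²) = (120 - 2q_F)q_F - (59q_F + q_F²).
∂π_F/∂q_F = 61 - 6q_F = 0, so q_F = 61/6.

10.17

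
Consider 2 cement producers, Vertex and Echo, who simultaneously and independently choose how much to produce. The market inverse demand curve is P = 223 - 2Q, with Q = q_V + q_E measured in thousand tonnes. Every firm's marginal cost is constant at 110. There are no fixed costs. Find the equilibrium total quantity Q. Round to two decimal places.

37.67

Each firm earns π_i = (223 - 2Q)q_i - 110q_i.
First-order condition (treating rivals' output as given): 113 - 4q_i - 2q_j = 0.
With identical firms every q_j equals q_i, so q_j = q_i and 113 = 6q_i, giving q_i = 113/6.
Total output Q = 113/6 + 113/6 = 113/3.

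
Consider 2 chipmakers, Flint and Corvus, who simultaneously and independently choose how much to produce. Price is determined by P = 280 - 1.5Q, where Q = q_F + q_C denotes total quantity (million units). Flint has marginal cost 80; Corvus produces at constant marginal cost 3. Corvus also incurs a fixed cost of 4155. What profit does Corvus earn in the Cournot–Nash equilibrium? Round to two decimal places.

Flint's profit: π_F = (280 - 1.5Q)q_F - (80q_F). Setting ∂π_F/∂q_F = 0: 200 - 3q_F - (3/2)(q_C) = 0.
Corvus's profit: π_C = (280 - 1.5Q)q_C - (3q_C). Setting ∂π_C/∂q_C = 0: 277 - 3q_C - (3/2)(q_F) = 0.
Rearranging gives the reaction functions q_F = (200 - (3/2)q_C)/3 and q_C = (277 - (3/2)q_F)/3.
Solving the pair: q_F = 82/3, q_C = 236/3.
Price P = 280 - (3/2)·106 = 121.
Corvus's profit: (121 - 3)·(236/3) - 4155 = 5127.6667.

5127.67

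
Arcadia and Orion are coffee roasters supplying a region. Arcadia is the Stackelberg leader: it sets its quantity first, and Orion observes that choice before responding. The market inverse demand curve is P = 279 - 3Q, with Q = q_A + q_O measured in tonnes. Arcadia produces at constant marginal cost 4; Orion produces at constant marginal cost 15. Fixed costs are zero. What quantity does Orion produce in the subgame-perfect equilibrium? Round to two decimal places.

Solve by backward induction. Given q_A, the follower Orion maximises π_O = (279 - 3q_A - 3q_O)q_O - 15q_O.
∂π_O/∂q_O = 264 - 3q_A - 6q_O = 0 gives the reaction function q_O = (264 - 3q_A)/6.
Arcadia substitutes q_O(q_A) into its own profit: π_A = q_A(279 - 3q_A - (264 - 3q_A)/2) - 4q_A = (147 - (3/2)q_A)q_A - 4q_A.
The leader's first-order condition 143 - 3q_A = 0 yields q_A = 143/3.
Then q_O = (264 - 3·(143/3))/6 = 121/6.

20.17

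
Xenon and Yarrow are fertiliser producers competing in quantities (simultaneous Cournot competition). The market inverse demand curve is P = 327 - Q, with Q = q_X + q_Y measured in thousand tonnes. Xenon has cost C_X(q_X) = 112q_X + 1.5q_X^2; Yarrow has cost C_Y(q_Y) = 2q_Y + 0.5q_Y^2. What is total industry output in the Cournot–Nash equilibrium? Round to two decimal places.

Xenon's profit: π_X = (327 - Q)q_X - (112q_X + (3/2)q_X²). Setting ∂π_X/∂q_X = 0: 215 - 5q_X - (q_Y) = 0.
Yarrow's profit: π_Y = (327 - Q)q_Y - (2q_Y + (1/2)q_Y²). Setting ∂π_Y/∂q_Y = 0: 325 - 3q_Y - (q_X) = 0.
Rearranging gives the reaction functions q_X = (215 - q_Y)/5 and q_Y = (325 - q_X)/3.
Substituting one into the other gives q_X = 160/7 and q_Y = 705/7.
Total output Q = 160/7 + 705/7 = 865/7.

123.57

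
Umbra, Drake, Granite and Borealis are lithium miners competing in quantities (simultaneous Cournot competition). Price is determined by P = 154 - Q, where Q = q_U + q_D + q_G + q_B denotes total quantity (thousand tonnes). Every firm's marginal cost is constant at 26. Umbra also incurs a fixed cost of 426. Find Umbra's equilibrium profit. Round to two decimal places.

229.36

Each firm earns π_i = (154 - Q)q_i - 26q_i.
First-order condition (treating rivals' output as given): 128 - 2q_i - Σ_{j≠i} q_j = 0.
By symmetry each firm produces the same amount; substituting Σ_{j≠i} q_j = 3q_i yields q_i = 128/5.
Price P = 154 - 512/5 = 258/5.
Umbra's profit: (258/5 - 26)·(128/5) - 426 = 229.3600.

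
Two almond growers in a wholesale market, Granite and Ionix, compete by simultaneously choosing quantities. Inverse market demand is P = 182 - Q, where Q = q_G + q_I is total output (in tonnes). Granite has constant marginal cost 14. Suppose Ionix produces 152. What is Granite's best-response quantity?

8

With the rival's output fixed at 152, Granite's profit is π_G = (182 - 152 - q_G)q_G - (14q_G) = (30 - q_G)q_G - (14q_G).
∂π_G/∂q_G = 16 - 2q_G = 0, so q_G = 8.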